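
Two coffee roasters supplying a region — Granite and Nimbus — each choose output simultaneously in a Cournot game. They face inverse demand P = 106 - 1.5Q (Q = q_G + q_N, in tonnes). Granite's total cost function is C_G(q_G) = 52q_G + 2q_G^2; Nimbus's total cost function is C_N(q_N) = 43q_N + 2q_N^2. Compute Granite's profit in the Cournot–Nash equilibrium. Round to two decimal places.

Granite's profit: π_G = (106 - 1.5Q)q_G - (52q_G + 2q_G²). Setting ∂π_G/∂q_G = 0: 54 - 7q_G - (3/2)(q_N) = 0.
Nimbus's profit: π_N = (106 - 1.5Q)q_N - (43q_N + 2q_N²). Setting ∂π_N/∂q_N = 0: 63 - 7q_N - (3/2)(q_G) = 0.
So q_G = (54 - (3/2)q_N)/7 and q_N = (63 - (3/2)q_G)/7.
Solving the pair: q_G = 1134/187, q_N = 1440/187.
Price P = 106 - (3/2)·(234/17) = 1451/17.
Granite's profit: (1451/17)·(1134/187) - 52·(1134/187) - 2(1134/187)² = 128.7096.

128.71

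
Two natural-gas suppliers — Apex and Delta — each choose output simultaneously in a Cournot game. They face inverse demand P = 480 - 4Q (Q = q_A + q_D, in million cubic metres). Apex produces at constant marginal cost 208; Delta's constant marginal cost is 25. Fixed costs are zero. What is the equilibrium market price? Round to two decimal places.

237.67

Apex's profit: π_A = (480 - 4Q)q_A - (208q_A). Setting ∂π_A/∂q_A = 0: 272 - 8q_A - 4(q_D) = 0.
Delta's first-order condition: 455 - 8q_D - 4(q_A) = 0.
Best responses: q_A = (272 - 4q_D)/8, q_D = (455 - 4q_A)/8.
Solving the pair: q_A = 89/12, q_D = 319/6.
Total output Q = 727/12, so price P = 480 - 4·(727/12) = 713/3.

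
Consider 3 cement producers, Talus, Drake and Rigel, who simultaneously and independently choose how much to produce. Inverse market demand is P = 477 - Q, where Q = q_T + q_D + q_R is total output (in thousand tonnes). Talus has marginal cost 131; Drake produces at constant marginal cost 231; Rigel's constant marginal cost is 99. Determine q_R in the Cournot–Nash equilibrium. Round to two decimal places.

135.50

Talus's profit: π_T = (477 - Q)q_T - (131q_T). Setting ∂π_T/∂q_T = 0: 346 - 2q_T - (q_D + q_R) = 0.
Drake's first-order condition: 246 - 2q_D - (q_T + q_R) = 0.
Rigel's first-order condition: 378 - 2q_R - (q_T + q_D) = 0.
Adding the 3 conditions: 970 − 2Q − 2Q = 0, i.e. Q = 485/2.
Back-substituting: q_T = (346 − 485/2) = 207/2, q_D = (246 − 485/2) = 7/2, q_R = (378 − 485/2) = 271/2.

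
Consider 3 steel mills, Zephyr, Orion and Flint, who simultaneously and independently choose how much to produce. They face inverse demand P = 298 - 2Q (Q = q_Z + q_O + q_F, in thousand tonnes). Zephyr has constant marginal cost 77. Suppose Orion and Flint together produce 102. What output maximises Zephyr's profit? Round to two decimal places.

4.25

With rivals' combined output fixed at 102, Zephyr's profit is π_Z = (298 - 2·102 - 2q_Z)q_Z - (77q_Z) = (94 - 2q_Z)q_Z - (77q_Z).
∂π_Z/∂q_Z = 17 - 4q_Z = 0, so q_Z = 17/4.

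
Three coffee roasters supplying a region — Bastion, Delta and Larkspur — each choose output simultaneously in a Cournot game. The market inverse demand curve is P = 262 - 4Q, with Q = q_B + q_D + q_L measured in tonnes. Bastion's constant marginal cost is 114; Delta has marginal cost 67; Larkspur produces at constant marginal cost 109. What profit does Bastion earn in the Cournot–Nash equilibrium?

144

Bastion's profit: π_B = (262 - 4Q)q_B - (114q_B). Setting ∂π_B/∂q_B = 0: 148 - 8q_B - 4(q_D + q_L) = 0.
Delta's first-order condition: 195 - 8q_D - 4(q_B + q_L) = 0.
Larkspur's profit: π_L = (262 - 4Q)q_L - (109q_L). Setting ∂π_L/∂q_L = 0: 153 - 8q_L - 4(q_B + q_D) = 0.
Adding the 3 first-order conditions: 496 − 16Q = 0, so Q = 31.
Back-substituting: q_B = (148 − 124)/4 = 6, q_D = (195 − 124)/4 = 71/4, q_L = (153 − 124)/4 = 29/4.
Price P = 262 - 4·31 = 138.
Bastion's profit: (138 - 114)·6 = 144.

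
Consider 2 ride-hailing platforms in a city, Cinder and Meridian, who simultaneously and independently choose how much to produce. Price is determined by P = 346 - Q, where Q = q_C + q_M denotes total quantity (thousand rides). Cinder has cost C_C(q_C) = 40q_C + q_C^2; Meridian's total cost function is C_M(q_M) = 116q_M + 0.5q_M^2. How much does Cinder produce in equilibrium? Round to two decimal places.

62.55

Cinder's profit: π_C = (346 - Q)q_C - (40q_C + q_C²). Setting ∂π_C/∂q_C = 0: 306 - 4q_C - (q_M) = 0.
Meridian's profit: π_M = (346 - Q)q_M - (116q_M + (1/2)q_M²). Setting ∂π_M/∂q_M = 0: 230 - 3q_M - (q_C) = 0.
So q_C = (306 - q_M)/4 and q_M = (230 - q_C)/3.
Solving the pair: q_C = 688/11, q_M = 614/11.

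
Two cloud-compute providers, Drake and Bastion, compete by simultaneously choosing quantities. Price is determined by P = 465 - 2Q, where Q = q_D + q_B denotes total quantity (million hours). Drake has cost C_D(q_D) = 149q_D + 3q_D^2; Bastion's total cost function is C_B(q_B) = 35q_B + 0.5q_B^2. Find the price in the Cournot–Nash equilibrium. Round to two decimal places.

Drake's profit: π_D = (465 - 2Q)q_D - (149q_D + 3q_D²). Setting ∂π_D/∂q_D = 0: 316 - 10q_D - 2(q_B) = 0.
Bastion's profit: π_B = (465 - 2Q)q_B - (35q_B + (1/2)q_B²). Setting ∂π_B/∂q_B = 0: 430 - 5q_B - 2(q_D) = 0.
Best responses: q_D = (316 - 2q_B)/10, q_B = (430 - 2q_D)/5.
Solving the pair: q_D = 360/23, q_B = 1834/23.
Total output Q = 95.3913, so price P = 465 - 2·95.3913 = 274.2174.

274.22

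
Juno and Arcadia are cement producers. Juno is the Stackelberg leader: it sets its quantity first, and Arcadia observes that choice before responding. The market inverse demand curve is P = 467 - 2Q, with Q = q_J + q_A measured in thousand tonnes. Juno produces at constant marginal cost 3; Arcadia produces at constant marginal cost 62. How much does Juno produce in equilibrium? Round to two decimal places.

The follower Arcadia best-responds to any q_J: π_A = (467 - 2Q)q_A - 62q_A.
Follower FOC: 405 - 2q_J - 4q_A = 0, so q_A(q_J) = (405 - 2q_J)/4.
Juno substitutes q_A(q_J) into its own profit: π_J = q_J(467 - 2q_J - (405 - 2q_J)/2) - 3q_J = (529/2 - q_J)q_J - 3q_J.
Maximising: ∂π_J/∂q_J = 523/2 - 2q_J = 0, giving q_J = 523/4.
Then q_A = (405 - 2·(523/4))/4 = 287/8.

130.75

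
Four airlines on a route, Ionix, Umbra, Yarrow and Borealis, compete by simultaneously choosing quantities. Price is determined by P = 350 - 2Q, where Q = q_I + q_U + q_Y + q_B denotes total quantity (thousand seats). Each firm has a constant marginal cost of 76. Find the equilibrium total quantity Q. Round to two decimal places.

109.60

Each firm earns π_i = (350 - 2Q)q_i - 76q_i.
Setting ∂π_i/∂q_i = 0 with rivals' quantities fixed: 274 - 4q_i - 2·Σ_{j≠i} q_j = 0.
With identical firms every q_j equals q_i, so Σ_{j≠i} q_j = 3q_i and 274 = 10q_i, giving q_i = 137/5.
Total output Q = 137/5 + 137/5 + 137/5 + 137/5 = 548/5.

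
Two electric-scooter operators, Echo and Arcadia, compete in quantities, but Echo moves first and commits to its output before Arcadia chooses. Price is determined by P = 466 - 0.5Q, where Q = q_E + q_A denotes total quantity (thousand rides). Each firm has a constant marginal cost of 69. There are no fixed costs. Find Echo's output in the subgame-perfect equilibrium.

The follower Arcadia best-responds to any q_E: π_A = (466 - 0.5Q)q_A - 69q_A.
Setting the follower's marginal profit to zero, 397 - (1/2)q_E - q_A = 0, i.e. q_A = (397 - (1/2)q_E).
The leader anticipates this reaction. Substituting into P = 466 - 0.5Q gives P = 535/2 - (1/4)q_E, so π_E = (535/2 - (1/4)q_E)q_E - 69q_E.
The leader's first-order condition 397/2 - (1/2)q_E = 0 yields q_E = 397.
Then q_A = (397 - (1/2)·397) = 397/2.

397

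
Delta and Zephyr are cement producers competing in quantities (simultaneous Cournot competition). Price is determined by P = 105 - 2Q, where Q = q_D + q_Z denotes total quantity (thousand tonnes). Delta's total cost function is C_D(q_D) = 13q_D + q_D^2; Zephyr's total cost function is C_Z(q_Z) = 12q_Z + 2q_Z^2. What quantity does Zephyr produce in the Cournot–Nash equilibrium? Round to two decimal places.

8.50

Delta's profit: π_D = (105 - 2Q)q_D - (13q_D + q_D²). Setting ∂π_D/∂q_D = 0: 92 - 6q_D - 2(q_Z) = 0.
Zephyr's profit: π_Z = (105 - 2Q)q_Z - (12q_Z + 2q_Z²). Setting ∂π_Z/∂q_Z = 0: 93 - 8q_Z - 2(q_D) = 0.
So q_D = (92 - 2q_Z)/6 and q_Z = (93 - 2q_D)/8.
Substituting one into the other gives q_D = 25/2 and q_Z = 17/2.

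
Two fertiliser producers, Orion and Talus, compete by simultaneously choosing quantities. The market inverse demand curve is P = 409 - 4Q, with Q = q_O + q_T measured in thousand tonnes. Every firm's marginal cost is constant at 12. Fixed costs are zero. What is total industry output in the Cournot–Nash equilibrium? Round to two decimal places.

Each firm earns π_i = (409 - 4Q)q_i - 12q_i.
Setting ∂π_i/∂q_i = 0 with rivals' quantities fixed: 397 - 8q_i - 4q_j = 0.
With identical firms every q_j equals q_i, so q_j = q_i and 397 = 12q_i, giving q_i = 397/12.
Total output Q = 397/12 + 397/12 = 397/6.

66.17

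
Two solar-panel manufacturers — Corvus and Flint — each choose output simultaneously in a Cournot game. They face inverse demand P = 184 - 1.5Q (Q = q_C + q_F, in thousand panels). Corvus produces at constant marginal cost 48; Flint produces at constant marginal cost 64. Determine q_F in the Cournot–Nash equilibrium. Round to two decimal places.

Corvus's profit: π_C = (184 - 1.5Q)q_C - (48q_C). Setting ∂π_C/∂q_C = 0: 136 - 3q_C - (3/2)(q_F) = 0.
Flint's first-order condition: 120 - 3q_F - (3/2)(q_C) = 0.
Rearranging gives the reaction functions q_C = (136 - (3/2)q_F)/3 and q_F = (120 - (3/2)q_C)/3.
Solving the pair: q_C = 304/9, q_F = 208/9.

23.11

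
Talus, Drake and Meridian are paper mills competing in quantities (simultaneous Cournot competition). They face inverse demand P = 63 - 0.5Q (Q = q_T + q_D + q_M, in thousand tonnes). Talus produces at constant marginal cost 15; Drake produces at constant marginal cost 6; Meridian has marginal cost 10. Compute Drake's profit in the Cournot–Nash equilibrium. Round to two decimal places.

Talus's profit: π_T = (63 - 0.5Q)q_T - (15q_T). Setting ∂π_T/∂q_T = 0: 48 - q_T - (1/2)(q_D + q_M) = 0.
Drake's first-order condition: 57 - q_D - (1/2)(q_T + q_M) = 0.
Meridian's profit: π_M = (63 - 0.5Q)q_M - (10q_M). Setting ∂π_M/∂q_M = 0: 53 - q_M - (1/2)(q_T + q_D) = 0.
Adding the 3 conditions: 158 − Q − Q = 0, i.e. Q = 79.
Back-substituting: q_T = (48 − 79/2)/(1/2) = 17, q_D = (57 − 79/2)/(1/2) = 35, q_M = (53 − 79/2)/(1/2) = 27.
Price P = 63 - (1/2)·79 = 47/2.
Drake's profit: (47/2 - 6)·35 = 1225/2.

612.50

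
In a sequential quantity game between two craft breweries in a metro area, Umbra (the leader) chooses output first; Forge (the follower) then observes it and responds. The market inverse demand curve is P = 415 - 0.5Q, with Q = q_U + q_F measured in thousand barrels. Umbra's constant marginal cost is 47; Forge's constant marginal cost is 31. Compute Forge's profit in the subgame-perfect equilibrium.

21632

The follower Forge best-responds to any q_U: π_F = (415 - 0.5Q)q_F - 31q_F.
Follower FOC: 384 - (1/2)q_U - q_F = 0, so q_F(q_U) = (384 - (1/2)q_U).
Umbra substitutes q_F(q_U) into its own profit: π_U = q_U(415 - (1/2)q_U - (384 - (1/2)q_U)/2) - 47q_U = (223 - (1/4)q_U)q_U - 47q_U.
The leader's first-order condition 176 - (1/2)q_U = 0 yields q_U = 352.
Then q_F = (384 - (1/2)·352) = 208.
Price P = 415 - (1/2)·560 = 135.
Forge's profit: (135 - 31)·208 = 21632.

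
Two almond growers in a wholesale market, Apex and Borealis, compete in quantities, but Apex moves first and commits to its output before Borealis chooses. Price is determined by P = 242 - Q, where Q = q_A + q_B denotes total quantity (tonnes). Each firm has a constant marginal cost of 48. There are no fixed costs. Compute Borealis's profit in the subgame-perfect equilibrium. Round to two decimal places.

2352.25

The follower Borealis best-responds to any q_A: π_B = (242 - Q)q_B - 48q_B.
Follower FOC: 194 - q_A - 2q_B = 0, so q_B(q_A) = (194 - q_A)/2.
Apex substitutes q_B(q_A) into its own profit: π_A = q_A(242 - q_A - (194 - q_A)/2) - 48q_A = (145 - (1/2)q_A)q_A - 48q_A.
Leader FOC: 97 - q_A = 0, so q_A = 97.
Then q_B = (194 - 97)/2 = 97/2.
Price P = 242 - 291/2 = 193/2.
Borealis's profit: (193/2 - 48)·(97/2) = 2352.2500.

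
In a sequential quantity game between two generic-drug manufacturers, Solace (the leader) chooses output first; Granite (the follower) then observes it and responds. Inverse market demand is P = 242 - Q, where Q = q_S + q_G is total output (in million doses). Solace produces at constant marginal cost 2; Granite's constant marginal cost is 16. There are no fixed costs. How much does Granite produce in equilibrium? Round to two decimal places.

Solve by backward induction. Given q_S, the follower Granite maximises π_G = (242 - q_S - q_G)q_G - 16q_G.
Follower FOC: 226 - q_S - 2q_G = 0, so q_G(q_S) = (226 - q_S)/2.
The leader anticipates this reaction. Substituting into P = 242 - Q gives P = 129 - (1/2)q_S, so π_S = (129 - (1/2)q_S)q_S - 2q_S.
Leader FOC: 127 - q_S = 0, so q_S = 127.
Then q_G = (226 - 127)/2 = 99/2.

49.50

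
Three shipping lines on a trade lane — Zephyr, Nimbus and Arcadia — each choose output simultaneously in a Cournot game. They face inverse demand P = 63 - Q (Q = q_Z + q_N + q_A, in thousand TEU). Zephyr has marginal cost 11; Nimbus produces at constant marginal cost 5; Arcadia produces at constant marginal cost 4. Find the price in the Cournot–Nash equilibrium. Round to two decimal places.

20.75

Zephyr's profit: π_Z = (63 - Q)q_Z - (11q_Z). Setting ∂π_Z/∂q_Z = 0: 52 - 2q_Z - (q_N + q_A) = 0.
Nimbus's profit: π_N = (63 - Q)q_N - (5q_N). Setting ∂π_N/∂q_N = 0: 58 - 2q_N - (q_Z + q_A) = 0.
Arcadia's first-order condition: 59 - 2q_A - (q_Z + q_N) = 0.
Summing all 3 equations gives 169 − 4Q = 0, hence Q = 169/4.
Back-substituting: q_Z = (52 − 169/4) = 39/4, q_N = (58 − 169/4) = 63/4, q_A = (59 − 169/4) = 67/4.
Total output Q = 169/4, so price P = 63 - 169/4 = 83/4.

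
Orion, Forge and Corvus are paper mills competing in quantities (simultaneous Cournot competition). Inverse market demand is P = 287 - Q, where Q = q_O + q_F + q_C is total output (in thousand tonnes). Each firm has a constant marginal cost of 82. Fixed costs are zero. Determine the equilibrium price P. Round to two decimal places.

133.25

Each firm earns π_i = (287 - Q)q_i - 82q_i.
First-order condition (treating rivals' output as given): 205 - 2q_i - Σ_{j≠i} q_j = 0.
With identical firms every q_j equals q_i, so Σ_{j≠i} q_j = 2q_i and 205 = 4q_i, giving q_i = 205/4.
Total output Q = 615/4, so price P = 287 - 615/4 = 533/4.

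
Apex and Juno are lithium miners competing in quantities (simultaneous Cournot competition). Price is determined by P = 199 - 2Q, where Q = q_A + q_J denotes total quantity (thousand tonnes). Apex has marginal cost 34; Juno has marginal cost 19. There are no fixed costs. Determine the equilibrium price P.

84

Apex's profit: π_A = (199 - 2Q)q_A - (34q_A). Setting ∂π_A/∂q_A = 0: 165 - 4q_A - 2(q_J) = 0.
Juno's first-order condition: 180 - 4q_J - 2(q_A) = 0.
Best responses: q_A = (165 - 2q_J)/4, q_J = (180 - 2q_A)/4.
Solving the pair: q_A = 25, q_J = 65/2.
Total output Q = 115/2, so price P = 199 - 2·(115/2) = 84.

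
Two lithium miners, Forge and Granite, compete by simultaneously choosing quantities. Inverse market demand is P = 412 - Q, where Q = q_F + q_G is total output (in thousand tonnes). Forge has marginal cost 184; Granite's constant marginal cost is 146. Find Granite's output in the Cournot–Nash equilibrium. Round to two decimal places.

Forge's profit: π_F = (412 - Q)q_F - (184q_F). Setting ∂π_F/∂q_F = 0: 228 - 2q_F - (q_G) = 0.
Granite's first-order condition: 266 - 2q_G - (q_F) = 0.
So q_F = (228 - q_G)/2 and q_G = (266 - q_F)/2.
Solving the pair: q_F = 190/3, q_G = 304/3.

101.33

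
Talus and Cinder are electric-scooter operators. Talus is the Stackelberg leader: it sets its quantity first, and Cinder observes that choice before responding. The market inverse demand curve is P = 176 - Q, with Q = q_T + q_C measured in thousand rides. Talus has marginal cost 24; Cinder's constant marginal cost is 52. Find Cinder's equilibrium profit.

Solve by backward induction. Given q_T, the follower Cinder maximises π_C = (176 - q_T - q_C)q_C - 52q_C.
∂π_C/∂q_C = 124 - q_T - 2q_C = 0 gives the reaction function q_C = (124 - q_T)/2.
Talus substitutes q_C(q_T) into its own profit: π_T = q_T(176 - q_T - (124 - q_T)/2) - 24q_T = (114 - (1/2)q_T)q_T - 24q_T.
Leader FOC: 90 - q_T = 0, so q_T = 90.
Then q_C = (124 - 90)/2 = 17.
Price P = 176 - 107 = 69.
Cinder's profit: (69 - 52)·17 = 289.

289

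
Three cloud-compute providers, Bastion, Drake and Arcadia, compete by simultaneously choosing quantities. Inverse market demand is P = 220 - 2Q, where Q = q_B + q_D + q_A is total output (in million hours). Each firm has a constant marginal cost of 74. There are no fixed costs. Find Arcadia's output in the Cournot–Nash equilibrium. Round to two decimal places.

A representative firm's profit is π_i = q_i(220 - 2Q) - 74q_i.
Setting ∂π_i/∂q_i = 0 with rivals' quantities fixed: 146 - 4q_i - 2·Σ_{j≠i} q_j = 0.
By symmetry each firm produces the same amount; substituting Σ_{j≠i} q_j = 2q_i yields q_i = 146/8 = 73/4.

18.25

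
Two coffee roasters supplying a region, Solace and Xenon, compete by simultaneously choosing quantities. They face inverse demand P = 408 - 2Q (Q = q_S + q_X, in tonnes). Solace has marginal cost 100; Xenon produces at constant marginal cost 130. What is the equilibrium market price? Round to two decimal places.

212.67

Solace's profit: π_S = (408 - 2Q)q_S - (100q_S). Setting ∂π_S/∂q_S = 0: 308 - 4q_S - 2(q_X) = 0.
Xenon's profit: π_X = (408 - 2Q)q_X - (130q_X). Setting ∂π_X/∂q_X = 0: 278 - 4q_X - 2(q_S) = 0.
Rearranging gives the reaction functions q_S = (308 - 2q_X)/4 and q_X = (278 - 2q_S)/4.
Substituting one into the other gives q_S = 169/3 and q_X = 124/3.
Total output Q = 293/3, so price P = 408 - 2·(293/3) = 638/3.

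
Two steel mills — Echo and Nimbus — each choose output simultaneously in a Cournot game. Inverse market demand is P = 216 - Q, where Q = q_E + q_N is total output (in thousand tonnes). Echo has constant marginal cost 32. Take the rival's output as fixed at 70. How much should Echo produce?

57

With the rival's output fixed at 70, Echo's profit is π_E = (216 - 70 - q_E)q_E - (32q_E) = (146 - q_E)q_E - (32q_E).
∂π_E/∂q_E = 114 - 2q_E = 0, so q_E = 57.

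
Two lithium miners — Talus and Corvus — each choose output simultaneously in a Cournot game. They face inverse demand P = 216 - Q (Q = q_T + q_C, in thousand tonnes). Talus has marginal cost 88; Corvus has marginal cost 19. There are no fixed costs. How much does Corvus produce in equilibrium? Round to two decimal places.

88.67

Talus's profit: π_T = (216 - Q)q_T - (88q_T). Setting ∂π_T/∂q_T = 0: 128 - 2q_T - (q_C) = 0.
Corvus's first-order condition: 197 - 2q_C - (q_T) = 0.
So q_T = (128 - q_C)/2 and q_C = (197 - q_T)/2.
Substituting one into the other gives q_T = 59/3 and q_C = 266/3.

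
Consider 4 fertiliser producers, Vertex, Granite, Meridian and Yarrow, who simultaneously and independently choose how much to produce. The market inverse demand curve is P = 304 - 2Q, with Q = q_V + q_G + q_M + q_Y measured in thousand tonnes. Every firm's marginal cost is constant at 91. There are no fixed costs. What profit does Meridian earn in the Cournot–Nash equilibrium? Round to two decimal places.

907.38

A representative firm's profit is π_i = q_i(304 - 2Q) - 91q_i.
Setting ∂π_i/∂q_i = 0 with rivals' quantities fixed: 213 - 4q_i - 2·Σ_{j≠i} q_j = 0.
With identical firms every q_j equals q_i, so Σ_{j≠i} q_j = 3q_i and 213 = 10q_i, giving q_i = 213/10.
Price P = 304 - 2·(426/5) = 668/5.
Meridian's profit: (668/5 - 91)·(213/10) = 907.3800.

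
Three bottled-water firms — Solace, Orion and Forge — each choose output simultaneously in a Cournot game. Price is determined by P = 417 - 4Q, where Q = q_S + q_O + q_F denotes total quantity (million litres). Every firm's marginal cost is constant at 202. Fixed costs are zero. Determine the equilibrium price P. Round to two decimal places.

A representative firm's profit is π_i = q_i(417 - 4Q) - 202q_i.
First-order condition (treating rivals' output as given): 215 - 8q_i - 4·Σ_{j≠i} q_j = 0.
With identical firms every q_j equals q_i, so Σ_{j≠i} q_j = 2q_i and 215 = 16q_i, giving q_i = 215/16.
Total output Q = 645/16, so price P = 417 - 4·(645/16) = 1023/4.

255.75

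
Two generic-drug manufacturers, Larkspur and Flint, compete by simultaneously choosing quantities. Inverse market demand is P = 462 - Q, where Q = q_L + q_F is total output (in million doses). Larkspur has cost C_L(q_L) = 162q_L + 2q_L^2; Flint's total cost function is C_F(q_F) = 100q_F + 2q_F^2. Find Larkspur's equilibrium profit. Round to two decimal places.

Larkspur's profit: π_L = (462 - Q)q_L - (162q_L + 2q_L²). Setting ∂π_L/∂q_L = 0: 300 - 6q_L - (q_F) = 0.
Flint's profit: π_F = (462 - Q)q_F - (100q_F + 2q_F²). Setting ∂π_F/∂q_F = 0: 362 - 6q_F - (q_L) = 0.
So q_L = (300 - q_F)/6 and q_F = (362 - q_L)/6.
Substituting one into the other gives q_L = 1438/35 and q_F = 1872/35.
Price P = 462 - 662/7 = 367.4286.
Larkspur's profit: 367.4286·(1438/35) - 162·(1438/35) - 2(1438/35)² = 5064.1078.

5064.11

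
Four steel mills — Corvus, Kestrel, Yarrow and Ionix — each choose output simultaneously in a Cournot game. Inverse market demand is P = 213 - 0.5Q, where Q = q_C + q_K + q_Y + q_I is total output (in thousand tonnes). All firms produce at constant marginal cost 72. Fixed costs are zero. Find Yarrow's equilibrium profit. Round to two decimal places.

1590.48

Each firm earns π_i = (213 - 0.5Q)q_i - 72q_i.
First-order condition (treating rivals' output as given): 141 - q_i - (1/2)·Σ_{j≠i} q_j = 0.
By symmetry each firm produces the same amount; substituting Σ_{j≠i} q_j = 3q_i yields q_i = 141/(5/2) = 282/5.
Price P = 213 - (1/2)·(1128/5) = 501/5.
Yarrow's profit: (501/5 - 72)·(282/5) = 1590.4800.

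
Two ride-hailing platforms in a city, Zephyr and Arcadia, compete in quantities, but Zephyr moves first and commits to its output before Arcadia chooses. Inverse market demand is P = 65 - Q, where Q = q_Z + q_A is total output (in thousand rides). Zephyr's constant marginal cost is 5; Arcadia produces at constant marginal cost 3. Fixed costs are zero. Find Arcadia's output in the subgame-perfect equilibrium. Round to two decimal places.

16.50

Solve by backward induction. Given q_Z, the follower Arcadia maximises π_A = (65 - q_Z - q_A)q_A - 3q_A.
Setting the follower's marginal profit to zero, 62 - q_Z - 2q_A = 0, i.e. q_A = (62 - q_Z)/2.
Zephyr substitutes q_A(q_Z) into its own profit: π_Z = q_Z(65 - q_Z - (62 - q_Z)/2) - 5q_Z = (34 - (1/2)q_Z)q_Z - 5q_Z.
Leader FOC: 29 - q_Z = 0, so q_Z = 29.
Then q_A = (62 - 29)/2 = 33/2.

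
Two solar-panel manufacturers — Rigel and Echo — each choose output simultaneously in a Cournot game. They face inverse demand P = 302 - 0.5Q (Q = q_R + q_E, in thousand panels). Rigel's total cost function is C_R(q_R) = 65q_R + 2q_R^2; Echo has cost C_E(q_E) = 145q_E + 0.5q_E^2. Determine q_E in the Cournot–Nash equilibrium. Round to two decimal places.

Rigel's profit: π_R = (302 - 0.5Q)q_R - (65q_R + 2q_R²). Setting ∂π_R/∂q_R = 0: 237 - 5q_R - (1/2)(q_E) = 0.
Echo's profit: π_E = (302 - 0.5Q)q_E - (145q_E + (1/2)q_E²). Setting ∂π_E/∂q_E = 0: 157 - 2q_E - (1/2)(q_R) = 0.
So q_R = (237 - (1/2)q_E)/5 and q_E = (157 - (1/2)q_R)/2.
Substituting one into the other gives q_R = 1582/39 and q_E = 68.3590.

68.36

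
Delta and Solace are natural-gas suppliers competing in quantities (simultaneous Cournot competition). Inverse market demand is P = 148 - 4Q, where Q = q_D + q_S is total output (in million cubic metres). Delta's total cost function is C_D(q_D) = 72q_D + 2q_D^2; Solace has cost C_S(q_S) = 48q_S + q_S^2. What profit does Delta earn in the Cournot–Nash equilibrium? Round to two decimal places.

71.89

Delta's profit: π_D = (148 - 4Q)q_D - (72q_D + 2q_D²). Setting ∂π_D/∂q_D = 0: 76 - 12q_D - 4(q_S) = 0.
Solace's profit: π_S = (148 - 4Q)q_S - (48q_S + q_S²). Setting ∂π_S/∂q_S = 0: 100 - 10q_S - 4(q_D) = 0.
Rearranging gives the reaction functions q_D = (76 - 4q_S)/12 and q_S = (100 - 4q_D)/10.
Substituting one into the other gives q_D = 45/13 and q_S = 112/13.
Price P = 148 - 4·(157/13) = 1296/13.
Delta's profit: (1296/13)·(45/13) - 72·(45/13) - 2(45/13)² = 71.8935.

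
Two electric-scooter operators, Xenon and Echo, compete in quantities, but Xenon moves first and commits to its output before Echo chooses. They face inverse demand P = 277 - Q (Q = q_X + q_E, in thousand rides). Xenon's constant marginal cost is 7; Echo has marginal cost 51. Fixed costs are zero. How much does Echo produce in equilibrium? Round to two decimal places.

34.50

Solve by backward induction. Given q_X, the follower Echo maximises π_E = (277 - q_X - q_E)q_E - 51q_E.
Follower FOC: 226 - q_X - 2q_E = 0, so q_E(q_X) = (226 - q_X)/2.
Xenon substitutes q_E(q_X) into its own profit: π_X = q_X(277 - q_X - (226 - q_X)/2) - 7q_X = (164 - (1/2)q_X)q_X - 7q_X.
The leader's first-order condition 157 - q_X = 0 yields q_X = 157.
Then q_E = (226 - 157)/2 = 69/2.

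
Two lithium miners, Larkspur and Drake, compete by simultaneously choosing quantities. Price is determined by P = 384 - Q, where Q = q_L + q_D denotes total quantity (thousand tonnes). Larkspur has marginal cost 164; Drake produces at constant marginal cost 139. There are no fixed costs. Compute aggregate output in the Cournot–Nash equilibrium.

Larkspur's profit: π_L = (384 - Q)q_L - (164q_L). Setting ∂π_L/∂q_L = 0: 220 - 2q_L - (q_D) = 0.
Drake's first-order condition: 245 - 2q_D - (q_L) = 0.
So q_L = (220 - q_D)/2 and q_D = (245 - q_L)/2.
Solving the pair: q_L = 65, q_D = 90.
Total output Q = 65 + 90 = 155.

155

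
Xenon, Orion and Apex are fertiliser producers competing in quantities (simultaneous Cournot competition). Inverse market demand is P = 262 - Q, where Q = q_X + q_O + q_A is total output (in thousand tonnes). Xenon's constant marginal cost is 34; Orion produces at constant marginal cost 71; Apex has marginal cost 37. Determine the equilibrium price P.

Xenon's profit: π_X = (262 - Q)q_X - (34q_X). Setting ∂π_X/∂q_X = 0: 228 - 2q_X - (q_O + q_A) = 0.
Orion's profit: π_O = (262 - Q)q_O - (71q_O). Setting ∂π_O/∂q_O = 0: 191 - 2q_O - (q_X + q_A) = 0.
Apex's first-order condition: 225 - 2q_A - (q_X + q_O) = 0.
Summing all 3 equations gives 644 − 4Q = 0, hence Q = 161.
Back-substituting: q_X = (228 − 161) = 67, q_O = (191 − 161) = 30, q_A = (225 − 161) = 64.
Total output Q = 161, so price P = 262 - 161 = 101.

101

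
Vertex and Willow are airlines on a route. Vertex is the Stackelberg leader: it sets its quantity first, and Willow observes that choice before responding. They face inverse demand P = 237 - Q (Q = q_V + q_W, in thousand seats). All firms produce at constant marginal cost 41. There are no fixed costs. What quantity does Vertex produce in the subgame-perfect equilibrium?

Solve by backward induction. Given q_V, the follower Willow maximises π_W = (237 - q_V - q_W)q_W - 41q_W.
∂π_W/∂q_W = 196 - q_V - 2q_W = 0 gives the reaction function q_W = (196 - q_V)/2.
The leader anticipates this reaction. Substituting into P = 237 - Q gives P = 139 - (1/2)q_V, so π_V = (139 - (1/2)q_V)q_V - 41q_V.
The leader's first-order condition 98 - q_V = 0 yields q_V = 98.
Then q_W = (196 - 98)/2 = 49.

98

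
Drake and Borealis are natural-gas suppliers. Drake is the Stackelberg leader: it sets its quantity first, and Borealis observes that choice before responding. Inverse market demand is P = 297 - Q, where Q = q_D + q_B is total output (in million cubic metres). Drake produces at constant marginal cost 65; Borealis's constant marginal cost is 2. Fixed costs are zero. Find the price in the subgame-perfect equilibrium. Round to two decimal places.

107.25

Solve by backward induction. Given q_D, the follower Borealis maximises π_B = (297 - q_D - q_B)q_B - 2q_B.
Follower FOC: 295 - q_D - 2q_B = 0, so q_B(q_D) = (295 - q_D)/2.
The leader anticipates this reaction. Substituting into P = 297 - Q gives P = 299/2 - (1/2)q_D, so π_D = (299/2 - (1/2)q_D)q_D - 65q_D.
The leader's first-order condition 169/2 - q_D = 0 yields q_D = 169/2.
Then q_B = (295 - 169/2)/2 = 421/4.
Total output Q = 759/4, so price P = 297 - 759/4 = 429/4.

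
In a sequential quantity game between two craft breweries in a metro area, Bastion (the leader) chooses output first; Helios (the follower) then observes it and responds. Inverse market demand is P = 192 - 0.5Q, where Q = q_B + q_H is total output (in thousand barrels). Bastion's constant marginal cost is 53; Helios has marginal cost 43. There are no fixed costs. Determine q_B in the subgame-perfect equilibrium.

129

Solve by backward induction. Given q_B, the follower Helios maximises π_H = (192 - (1/2)q_B - (1/2)q_H)q_H - 43q_H.
Setting the follower's marginal profit to zero, 149 - (1/2)q_B - q_H = 0, i.e. q_H = (149 - (1/2)q_B).
Bastion substitutes q_H(q_B) into its own profit: π_B = q_B(192 - (1/2)q_B - (149 - (1/2)q_B)/2) - 53q_B = (235/2 - (1/4)q_B)q_B - 53q_B.
The leader's first-order condition 129/2 - (1/2)q_B = 0 yields q_B = 129.
Then q_H = (149 - (1/2)·129) = 169/2.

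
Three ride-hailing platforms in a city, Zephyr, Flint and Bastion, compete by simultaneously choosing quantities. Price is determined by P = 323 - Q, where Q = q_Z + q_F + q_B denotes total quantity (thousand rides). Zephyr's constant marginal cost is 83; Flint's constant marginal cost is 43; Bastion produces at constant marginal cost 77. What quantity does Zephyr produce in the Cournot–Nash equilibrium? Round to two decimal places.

48.50

Zephyr's profit: π_Z = (323 - Q)q_Z - (83q_Z). Setting ∂π_Z/∂q_Z = 0: 240 - 2q_Z - (q_F + q_B) = 0.
Flint's profit: π_F = (323 - Q)q_F - (43q_F). Setting ∂π_F/∂q_F = 0: 280 - 2q_F - (q_Z + q_B) = 0.
Bastion's first-order condition: 246 - 2q_B - (q_Z + q_F) = 0.
Adding the 3 first-order conditions: 766 − 4Q = 0, so Q = 383/2.
Back-substituting: q_Z = (240 − 383/2) = 97/2, q_F = (280 − 383/2) = 177/2, q_B = (246 − 383/2) = 109/2.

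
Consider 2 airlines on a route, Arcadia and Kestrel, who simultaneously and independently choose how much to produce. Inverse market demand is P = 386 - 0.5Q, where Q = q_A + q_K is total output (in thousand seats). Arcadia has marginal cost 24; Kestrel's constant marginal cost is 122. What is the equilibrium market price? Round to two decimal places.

Arcadia's profit: π_A = (386 - 0.5Q)q_A - (24q_A). Setting ∂π_A/∂q_A = 0: 362 - q_A - (1/2)(q_K) = 0.
Kestrel's profit: π_K = (386 - 0.5Q)q_K - (122q_K). Setting ∂π_K/∂q_K = 0: 264 - q_K - (1/2)(q_A) = 0.
Best responses: q_A = (362 - (1/2)q_K), q_K = (264 - (1/2)q_A).
Solving the pair: q_A = 920/3, q_K = 332/3.
Total output Q = 1252/3, so price P = 386 - (1/2)·(1252/3) = 532/3.

177.33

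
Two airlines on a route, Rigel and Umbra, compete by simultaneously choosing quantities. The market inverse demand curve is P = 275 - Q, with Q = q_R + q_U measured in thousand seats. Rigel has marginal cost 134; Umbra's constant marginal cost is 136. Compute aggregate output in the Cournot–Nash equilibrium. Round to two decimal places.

Rigel's profit: π_R = (275 - Q)q_R - (134q_R). Setting ∂π_R/∂q_R = 0: 141 - 2q_R - (q_U) = 0.
Umbra's first-order condition: 139 - 2q_U - (q_R) = 0.
Best responses: q_R = (141 - q_U)/2, q_U = (139 - q_R)/2.
Solving the pair: q_R = 143/3, q_U = 137/3.
Total output Q = 143/3 + 137/3 = 280/3.

93.33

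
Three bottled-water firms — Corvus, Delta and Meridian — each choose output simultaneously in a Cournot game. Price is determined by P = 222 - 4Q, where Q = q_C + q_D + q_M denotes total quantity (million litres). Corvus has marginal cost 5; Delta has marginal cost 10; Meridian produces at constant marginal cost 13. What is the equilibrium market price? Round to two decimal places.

Corvus's profit: π_C = (222 - 4Q)q_C - (5q_C). Setting ∂π_C/∂q_C = 0: 217 - 8q_C - 4(q_D + q_M) = 0.
Delta's profit: π_D = (222 - 4Q)q_D - (10q_D). Setting ∂π_D/∂q_D = 0: 212 - 8q_D - 4(q_C + q_M) = 0.
Meridian's profit: π_M = (222 - 4Q)q_M - (13q_M). Setting ∂π_M/∂q_M = 0: 209 - 8q_M - 4(q_C + q_D) = 0.
Adding the 3 conditions: 638 − 8Q − 8Q = 0, i.e. Q = 319/8.
Back-substituting: q_C = (217 − 319/2)/4 = 115/8, q_D = (212 − 319/2)/4 = 105/8, q_M = (209 − 319/2)/4 = 99/8.
Total output Q = 319/8, so price P = 222 - 4·(319/8) = 125/2.

62.50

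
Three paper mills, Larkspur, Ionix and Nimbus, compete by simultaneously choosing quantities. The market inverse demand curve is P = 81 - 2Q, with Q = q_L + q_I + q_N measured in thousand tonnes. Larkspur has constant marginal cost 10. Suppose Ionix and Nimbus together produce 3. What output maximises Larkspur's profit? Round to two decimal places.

With rivals' combined output fixed at 3, Larkspur's profit is π_L = (81 - 2·3 - 2q_L)q_L - (10q_L) = (75 - 2q_L)q_L - (10q_L).
∂π_L/∂q_L = 65 - 4q_L = 0, so q_L = 65/4.

16.25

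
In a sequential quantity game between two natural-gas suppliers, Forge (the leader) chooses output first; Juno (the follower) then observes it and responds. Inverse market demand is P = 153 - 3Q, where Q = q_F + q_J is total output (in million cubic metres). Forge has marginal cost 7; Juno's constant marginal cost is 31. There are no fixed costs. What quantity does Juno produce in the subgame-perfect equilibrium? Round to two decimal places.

6.17

The follower Juno best-responds to any q_F: π_J = (153 - 3Q)q_J - 31q_J.
Setting the follower's marginal profit to zero, 122 - 3q_F - 6q_J = 0, i.e. q_J = (122 - 3q_F)/6.
The leader anticipates this reaction. Substituting into P = 153 - 3Q gives P = 92 - (3/2)q_F, so π_F = (92 - (3/2)q_F)q_F - 7q_F.
The leader's first-order condition 85 - 3q_F = 0 yields q_F = 85/3.
Then q_J = (122 - 3·(85/3))/6 = 37/6.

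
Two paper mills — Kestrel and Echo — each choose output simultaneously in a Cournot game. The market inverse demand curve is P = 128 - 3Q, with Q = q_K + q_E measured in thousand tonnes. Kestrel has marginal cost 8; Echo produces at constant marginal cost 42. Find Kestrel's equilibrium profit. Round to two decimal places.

878.37

Kestrel's profit: π_K = (128 - 3Q)q_K - (8q_K). Setting ∂π_K/∂q_K = 0: 120 - 6q_K - 3(q_E) = 0.
Echo's first-order condition: 86 - 6q_E - 3(q_K) = 0.
Rearranging gives the reaction functions q_K = (120 - 3q_E)/6 and q_E = (86 - 3q_K)/6.
Substituting one into the other gives q_K = 154/9 and q_E = 52/9.
Price P = 128 - 3·(206/9) = 178/3.
Kestrel's profit: (178/3 - 8)·(154/9) = 878.3704.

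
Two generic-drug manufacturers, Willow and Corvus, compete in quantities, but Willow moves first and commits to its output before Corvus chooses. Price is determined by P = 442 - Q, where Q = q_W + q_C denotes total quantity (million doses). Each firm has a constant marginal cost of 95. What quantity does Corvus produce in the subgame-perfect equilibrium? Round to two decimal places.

Solve by backward induction. Given q_W, the follower Corvus maximises π_C = (442 - q_W - q_C)q_C - 95q_C.
∂π_C/∂q_C = 347 - q_W - 2q_C = 0 gives the reaction function q_C = (347 - q_W)/2.
The leader anticipates this reaction. Substituting into P = 442 - Q gives P = 537/2 - (1/2)q_W, so π_W = (537/2 - (1/2)q_W)q_W - 95q_W.
Leader FOC: 347/2 - q_W = 0, so q_W = 347/2.
Then q_C = (347 - 347/2)/2 = 347/4.

86.75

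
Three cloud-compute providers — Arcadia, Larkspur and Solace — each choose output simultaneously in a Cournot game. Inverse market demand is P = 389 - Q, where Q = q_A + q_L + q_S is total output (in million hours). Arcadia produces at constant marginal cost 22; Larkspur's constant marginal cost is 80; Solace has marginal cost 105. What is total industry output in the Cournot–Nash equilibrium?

240

Arcadia's profit: π_A = (389 - Q)q_A - (22q_A). Setting ∂π_A/∂q_A = 0: 367 - 2q_A - (q_L + q_S) = 0.
Larkspur's profit: π_L = (389 - Q)q_L - (80q_L). Setting ∂π_L/∂q_L = 0: 309 - 2q_L - (q_A + q_S) = 0.
Solace's first-order condition: 284 - 2q_S - (q_A + q_L) = 0.
Adding the 3 conditions: 960 − 2Q − 2Q = 0, i.e. Q = 240.
Back-substituting: q_A = (367 − 240) = 127, q_L = (309 − 240) = 69, q_S = (284 − 240) = 44.
Total output Q = 127 + 69 + 44 = 240.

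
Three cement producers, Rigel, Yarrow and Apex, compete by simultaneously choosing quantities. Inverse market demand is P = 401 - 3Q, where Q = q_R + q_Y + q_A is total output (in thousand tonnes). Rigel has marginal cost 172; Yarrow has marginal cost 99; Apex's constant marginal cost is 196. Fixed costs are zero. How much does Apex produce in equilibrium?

Rigel's profit: π_R = (401 - 3Q)q_R - (172q_R). Setting ∂π_R/∂q_R = 0: 229 - 6q_R - 3(q_Y + q_A) = 0.
Yarrow's profit: π_Y = (401 - 3Q)q_Y - (99q_Y). Setting ∂π_Y/∂q_Y = 0: 302 - 6q_Y - 3(q_R + q_A) = 0.
Apex's first-order condition: 205 - 6q_A - 3(q_R + q_Y) = 0.
Adding the 3 first-order conditions: 736 − 12Q = 0, so Q = 184/3.
Back-substituting: q_R = (229 − 184)/3 = 15, q_Y = (302 − 184)/3 = 118/3, q_A = (205 − 184)/3 = 7.

7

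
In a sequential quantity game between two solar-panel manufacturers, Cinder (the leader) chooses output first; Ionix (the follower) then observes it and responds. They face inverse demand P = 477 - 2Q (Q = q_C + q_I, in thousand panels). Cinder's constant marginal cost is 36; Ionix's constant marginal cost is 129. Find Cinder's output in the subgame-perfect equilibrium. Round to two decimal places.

133.50

The follower Ionix best-responds to any q_C: π_I = (477 - 2Q)q_I - 129q_I.
∂π_I/∂q_I = 348 - 2q_C - 4q_I = 0 gives the reaction function q_I = (348 - 2q_C)/4.
The leader anticipates this reaction. Substituting into P = 477 - 2Q gives P = 303 - q_C, so π_C = (303 - q_C)q_C - 36q_C.
The leader's first-order condition 267 - 2q_C = 0 yields q_C = 267/2.
Then q_I = (348 - 2·(267/2))/4 = 81/4.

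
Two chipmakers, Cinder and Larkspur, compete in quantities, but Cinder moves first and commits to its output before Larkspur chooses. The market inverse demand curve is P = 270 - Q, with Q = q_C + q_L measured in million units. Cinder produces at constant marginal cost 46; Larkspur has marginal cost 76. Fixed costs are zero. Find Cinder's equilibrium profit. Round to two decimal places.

Solve by backward induction. Given q_C, the follower Larkspur maximises π_L = (270 - q_C - q_L)q_L - 76q_L.
Follower FOC: 194 - q_C - 2q_L = 0, so q_L(q_C) = (194 - q_C)/2.
The leader anticipates this reaction. Substituting into P = 270 - Q gives P = 173 - (1/2)q_C, so π_C = (173 - (1/2)q_C)q_C - 46q_C.
Leader FOC: 127 - q_C = 0, so q_C = 127.
Then q_L = (194 - 127)/2 = 67/2.
Price P = 270 - 321/2 = 219/2.
Cinder's profit: (219/2 - 46)·127 = 8064.5000.

8064.50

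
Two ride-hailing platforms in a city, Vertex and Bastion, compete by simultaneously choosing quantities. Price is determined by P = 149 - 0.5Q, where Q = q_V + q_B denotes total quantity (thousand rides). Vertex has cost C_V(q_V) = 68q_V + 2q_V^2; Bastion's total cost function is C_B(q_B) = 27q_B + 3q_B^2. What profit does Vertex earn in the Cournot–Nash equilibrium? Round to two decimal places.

530.07

Vertex's profit: π_V = (149 - 0.5Q)q_V - (68q_V + 2q_V²). Setting ∂π_V/∂q_V = 0: 81 - 5q_V - (1/2)(q_B) = 0.
Bastion's profit: π_B = (149 - 0.5Q)q_B - (27q_B + 3q_B²). Setting ∂π_B/∂q_B = 0: 122 - 7q_B - (1/2)(q_V) = 0.
So q_V = (81 - (1/2)q_B)/5 and q_B = (122 - (1/2)q_V)/7.
Solving the pair: q_V = 14.5612, q_B = 16.3885.
Price P = 149 - (1/2)·30.9496 = 133.5252.
Vertex's profit: 133.5252·14.5612 - 68·14.5612 - 2·14.5612² = 530.0678.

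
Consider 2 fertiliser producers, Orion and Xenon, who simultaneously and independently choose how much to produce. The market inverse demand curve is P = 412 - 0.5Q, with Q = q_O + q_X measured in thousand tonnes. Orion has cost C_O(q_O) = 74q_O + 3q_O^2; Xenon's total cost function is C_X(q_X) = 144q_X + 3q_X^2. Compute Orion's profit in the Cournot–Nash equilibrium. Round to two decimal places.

Orion's profit: π_O = (412 - 0.5Q)q_O - (74q_O + 3q_O²). Setting ∂π_O/∂q_O = 0: 338 - 7q_O - (1/2)(q_X) = 0.
Xenon's profit: π_X = (412 - 0.5Q)q_X - (144q_X + 3q_X²). Setting ∂π_X/∂q_X = 0: 268 - 7q_X - (1/2)(q_O) = 0.
Best responses: q_O = (338 - (1/2)q_X)/7, q_X = (268 - (1/2)q_O)/7.
Solving the pair: q_O = 45.7846, q_X = 35.0154.
Price P = 412 - (1/2)·(404/5) = 1858/5.
Orion's profit: (1858/5)·45.7846 - 74·45.7846 - 3·45.7846² = 7336.8085.

7336.81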